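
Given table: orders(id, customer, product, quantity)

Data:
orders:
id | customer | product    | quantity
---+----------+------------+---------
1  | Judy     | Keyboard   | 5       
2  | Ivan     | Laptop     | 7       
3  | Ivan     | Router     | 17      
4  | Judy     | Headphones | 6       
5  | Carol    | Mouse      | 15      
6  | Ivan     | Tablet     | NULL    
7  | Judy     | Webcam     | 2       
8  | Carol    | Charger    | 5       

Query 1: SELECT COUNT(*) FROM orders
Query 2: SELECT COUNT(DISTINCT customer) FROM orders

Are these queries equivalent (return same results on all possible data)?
No, not equivalent

Query 1 returns: [(8,)]
Query 2 returns: [(3,)]

Reason: COUNT(*) counts rows, COUNT(DISTINCT customer) counts unique customers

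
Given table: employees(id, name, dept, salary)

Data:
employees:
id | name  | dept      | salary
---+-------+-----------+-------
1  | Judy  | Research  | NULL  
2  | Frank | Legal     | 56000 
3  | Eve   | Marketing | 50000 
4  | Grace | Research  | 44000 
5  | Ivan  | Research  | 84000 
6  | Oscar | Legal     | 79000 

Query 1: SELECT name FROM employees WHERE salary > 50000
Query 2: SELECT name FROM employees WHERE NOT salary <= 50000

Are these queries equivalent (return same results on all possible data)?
Yes, equivalent

Both queries return: [('Frank',), ('Ivan',), ('Oscar',)]

Reason: Both filter salary > 50000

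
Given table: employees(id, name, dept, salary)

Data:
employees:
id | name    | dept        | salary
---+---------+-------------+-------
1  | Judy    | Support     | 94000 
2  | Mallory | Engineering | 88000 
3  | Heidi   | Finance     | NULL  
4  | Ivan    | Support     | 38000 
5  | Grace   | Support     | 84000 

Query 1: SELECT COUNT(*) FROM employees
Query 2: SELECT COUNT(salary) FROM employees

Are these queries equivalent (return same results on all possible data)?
No, not equivalent

Query 1 returns: [(5,)]
Query 2 returns: [(4,)]

Reason: COUNT(*) includes NULLs, COUNT(column) excludes them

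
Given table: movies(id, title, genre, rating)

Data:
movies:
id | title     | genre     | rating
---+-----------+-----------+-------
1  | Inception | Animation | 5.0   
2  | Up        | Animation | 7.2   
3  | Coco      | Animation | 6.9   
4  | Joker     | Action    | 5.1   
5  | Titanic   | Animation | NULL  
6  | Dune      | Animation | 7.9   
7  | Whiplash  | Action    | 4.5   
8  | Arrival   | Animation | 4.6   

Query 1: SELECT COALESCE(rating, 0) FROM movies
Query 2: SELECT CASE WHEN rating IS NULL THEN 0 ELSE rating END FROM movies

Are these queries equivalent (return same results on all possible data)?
Yes, equivalent

Both queries return: [(0,), (4.5,), (4.6,), (5.0,), (5.1,), (6.9,), (7.2,), (7.9,)]

Reason: COALESCE vs CASE for NULL handling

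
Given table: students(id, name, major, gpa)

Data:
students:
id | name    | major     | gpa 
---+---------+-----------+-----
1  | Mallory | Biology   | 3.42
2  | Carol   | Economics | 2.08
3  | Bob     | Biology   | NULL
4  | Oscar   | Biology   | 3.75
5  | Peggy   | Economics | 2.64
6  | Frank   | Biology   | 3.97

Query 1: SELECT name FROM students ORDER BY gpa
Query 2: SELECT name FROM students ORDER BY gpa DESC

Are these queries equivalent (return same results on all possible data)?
No, not equivalent

Query 1 returns: [('Bob',), ('Carol',), ('Peggy',), ('Mallory',), ('Oscar',), ('Frank',)]
Query 2 returns: [('Frank',), ('Oscar',), ('Mallory',), ('Peggy',), ('Carol',), ('Bob',)]

Reason: ASC vs DESC gives opposite ordering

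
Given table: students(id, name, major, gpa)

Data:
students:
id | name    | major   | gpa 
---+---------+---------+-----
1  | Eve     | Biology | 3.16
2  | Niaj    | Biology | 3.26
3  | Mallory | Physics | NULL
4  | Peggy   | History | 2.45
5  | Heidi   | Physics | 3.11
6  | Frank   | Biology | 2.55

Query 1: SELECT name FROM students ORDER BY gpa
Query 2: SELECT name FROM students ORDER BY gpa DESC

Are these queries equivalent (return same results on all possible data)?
No, not equivalent

Query 1 returns: [('Mallory',), ('Peggy',), ('Frank',), ('Heidi',), ('Eve',), ('Niaj',)]
Query 2 returns: [('Niaj',), ('Eve',), ('Heidi',), ('Frank',), ('Peggy',), ('Mallory',)]

Reason: ASC vs DESC gives opposite ordering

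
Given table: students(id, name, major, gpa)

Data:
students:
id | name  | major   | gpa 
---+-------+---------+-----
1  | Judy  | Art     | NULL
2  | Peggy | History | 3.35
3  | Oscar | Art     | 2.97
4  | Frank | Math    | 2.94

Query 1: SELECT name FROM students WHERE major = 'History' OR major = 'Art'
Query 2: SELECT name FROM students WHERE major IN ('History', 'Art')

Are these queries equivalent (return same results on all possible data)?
Yes, equivalent

Both queries return: [('Judy',), ('Oscar',), ('Peggy',)]

Reason: OR vs IN are equivalent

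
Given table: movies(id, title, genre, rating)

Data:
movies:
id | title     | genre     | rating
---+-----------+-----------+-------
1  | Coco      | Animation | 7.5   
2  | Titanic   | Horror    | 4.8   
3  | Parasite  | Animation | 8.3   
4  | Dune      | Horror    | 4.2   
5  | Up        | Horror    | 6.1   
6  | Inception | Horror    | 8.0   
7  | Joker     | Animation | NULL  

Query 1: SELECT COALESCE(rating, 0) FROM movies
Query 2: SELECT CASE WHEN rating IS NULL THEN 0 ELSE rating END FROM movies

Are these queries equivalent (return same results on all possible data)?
Yes, equivalent

Both queries return: [(0,), (4.2,), (4.8,), (6.1,), (7.5,), (8.0,), (8.3,)]

Reason: COALESCE vs CASE for NULL handling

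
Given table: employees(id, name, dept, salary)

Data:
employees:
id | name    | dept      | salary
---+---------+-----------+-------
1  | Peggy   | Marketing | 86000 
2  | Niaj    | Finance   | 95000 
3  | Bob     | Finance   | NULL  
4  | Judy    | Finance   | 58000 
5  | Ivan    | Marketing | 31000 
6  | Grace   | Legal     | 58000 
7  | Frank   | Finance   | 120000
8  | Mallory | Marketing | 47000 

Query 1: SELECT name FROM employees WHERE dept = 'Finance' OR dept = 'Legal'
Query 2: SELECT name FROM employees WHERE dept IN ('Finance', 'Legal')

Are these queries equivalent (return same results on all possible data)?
Yes, equivalent

Both queries return: [('Bob',), ('Frank',), ('Grace',), ('Judy',), ('Niaj',)]

Reason: OR vs IN are equivalent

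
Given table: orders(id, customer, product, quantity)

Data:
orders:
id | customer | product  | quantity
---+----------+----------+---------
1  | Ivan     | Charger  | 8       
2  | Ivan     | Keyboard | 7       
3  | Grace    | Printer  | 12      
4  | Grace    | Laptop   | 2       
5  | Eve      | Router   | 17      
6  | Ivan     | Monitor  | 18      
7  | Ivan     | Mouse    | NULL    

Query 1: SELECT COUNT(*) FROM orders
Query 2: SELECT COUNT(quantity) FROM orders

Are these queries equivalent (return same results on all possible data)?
No, not equivalent

Query 1 returns: [(7,)]
Query 2 returns: [(6,)]

Reason: COUNT(*) includes NULLs, COUNT(column) excludes them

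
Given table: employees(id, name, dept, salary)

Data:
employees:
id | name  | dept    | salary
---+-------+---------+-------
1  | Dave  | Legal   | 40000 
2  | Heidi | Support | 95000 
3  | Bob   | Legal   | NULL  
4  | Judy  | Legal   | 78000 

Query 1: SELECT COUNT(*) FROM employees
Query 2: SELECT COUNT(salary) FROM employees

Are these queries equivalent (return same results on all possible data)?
No, not equivalent

Query 1 returns: [(4,)]
Query 2 returns: [(3,)]

Reason: COUNT(*) includes NULLs, COUNT(column) excludes them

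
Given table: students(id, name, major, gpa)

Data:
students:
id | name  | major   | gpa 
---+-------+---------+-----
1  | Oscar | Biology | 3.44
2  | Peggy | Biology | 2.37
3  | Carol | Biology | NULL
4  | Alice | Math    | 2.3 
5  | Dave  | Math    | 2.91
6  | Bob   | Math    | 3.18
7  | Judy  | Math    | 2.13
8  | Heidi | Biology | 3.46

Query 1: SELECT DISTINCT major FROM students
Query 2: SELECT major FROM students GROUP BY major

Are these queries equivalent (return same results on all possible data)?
Yes, equivalent

Both queries return: [('Biology',), ('Math',)]

Reason: Both get unique majors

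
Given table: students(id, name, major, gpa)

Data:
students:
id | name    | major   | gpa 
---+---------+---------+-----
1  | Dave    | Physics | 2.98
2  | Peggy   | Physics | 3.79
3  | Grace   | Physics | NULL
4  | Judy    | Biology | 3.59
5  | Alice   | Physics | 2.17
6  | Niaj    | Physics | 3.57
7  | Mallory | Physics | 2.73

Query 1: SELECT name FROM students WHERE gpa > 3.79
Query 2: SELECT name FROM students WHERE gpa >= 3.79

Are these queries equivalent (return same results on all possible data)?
No, not equivalent

Query 1 returns: []
Query 2 returns: [('Peggy',)]

Reason: > vs >= gives different results when gpa = 3.79 exists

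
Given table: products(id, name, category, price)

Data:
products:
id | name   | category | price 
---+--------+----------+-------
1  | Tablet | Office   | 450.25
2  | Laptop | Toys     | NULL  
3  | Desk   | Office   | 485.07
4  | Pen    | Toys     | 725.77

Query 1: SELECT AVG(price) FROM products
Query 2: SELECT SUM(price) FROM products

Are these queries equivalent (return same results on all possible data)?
No, not equivalent

Query 1 returns: [(553.6966666666666,)]
Query 2 returns: [(1661.09,)]

Reason: AVG vs SUM give different aggregate values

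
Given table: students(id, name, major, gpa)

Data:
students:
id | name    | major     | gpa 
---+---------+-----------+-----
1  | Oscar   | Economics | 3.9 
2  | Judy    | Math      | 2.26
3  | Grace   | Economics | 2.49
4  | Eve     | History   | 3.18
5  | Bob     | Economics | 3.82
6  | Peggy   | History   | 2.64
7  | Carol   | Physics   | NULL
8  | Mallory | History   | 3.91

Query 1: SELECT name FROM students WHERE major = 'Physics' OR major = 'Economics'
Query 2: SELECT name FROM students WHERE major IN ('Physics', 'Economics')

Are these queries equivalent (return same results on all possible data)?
Yes, equivalent

Both queries return: [('Bob',), ('Carol',), ('Grace',), ('Oscar',)]

Reason: OR vs IN are equivalent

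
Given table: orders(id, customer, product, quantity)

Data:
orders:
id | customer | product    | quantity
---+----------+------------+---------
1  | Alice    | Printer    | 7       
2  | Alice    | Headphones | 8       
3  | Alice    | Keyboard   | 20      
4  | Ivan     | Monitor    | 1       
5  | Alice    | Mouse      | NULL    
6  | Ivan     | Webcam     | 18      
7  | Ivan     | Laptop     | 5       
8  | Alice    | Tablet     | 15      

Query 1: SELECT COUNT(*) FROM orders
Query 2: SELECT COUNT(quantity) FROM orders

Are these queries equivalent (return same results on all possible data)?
No, not equivalent

Query 1 returns: [(8,)]
Query 2 returns: [(7,)]

Reason: COUNT(*) includes NULLs, COUNT(column) excludes them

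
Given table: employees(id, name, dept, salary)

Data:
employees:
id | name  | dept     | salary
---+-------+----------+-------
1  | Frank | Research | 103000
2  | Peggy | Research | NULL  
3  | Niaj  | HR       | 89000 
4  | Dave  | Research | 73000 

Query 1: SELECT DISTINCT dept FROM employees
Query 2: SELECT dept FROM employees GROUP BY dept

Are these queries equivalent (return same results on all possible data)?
Yes, equivalent

Both queries return: [('HR',), ('Research',)]

Reason: Both get unique depts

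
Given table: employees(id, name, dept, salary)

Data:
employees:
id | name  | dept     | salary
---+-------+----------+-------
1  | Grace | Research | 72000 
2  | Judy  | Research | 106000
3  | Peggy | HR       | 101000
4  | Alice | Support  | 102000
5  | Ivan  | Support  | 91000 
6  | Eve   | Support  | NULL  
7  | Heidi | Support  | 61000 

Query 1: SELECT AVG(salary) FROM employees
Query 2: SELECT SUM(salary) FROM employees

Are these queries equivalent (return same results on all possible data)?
No, not equivalent

Query 1 returns: [(88833.33333333333,)]
Query 2 returns: [(533000,)]

Reason: AVG vs SUM give different aggregate values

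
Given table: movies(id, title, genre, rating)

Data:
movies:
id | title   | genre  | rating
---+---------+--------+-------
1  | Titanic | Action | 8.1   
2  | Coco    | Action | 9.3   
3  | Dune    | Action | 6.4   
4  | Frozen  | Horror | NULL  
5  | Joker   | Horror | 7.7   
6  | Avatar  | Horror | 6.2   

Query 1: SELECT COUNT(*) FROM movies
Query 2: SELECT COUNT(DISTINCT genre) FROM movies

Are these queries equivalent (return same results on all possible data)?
No, not equivalent

Query 1 returns: [(6,)]
Query 2 returns: [(2,)]

Reason: COUNT(*) counts rows, COUNT(DISTINCT genre) counts unique genres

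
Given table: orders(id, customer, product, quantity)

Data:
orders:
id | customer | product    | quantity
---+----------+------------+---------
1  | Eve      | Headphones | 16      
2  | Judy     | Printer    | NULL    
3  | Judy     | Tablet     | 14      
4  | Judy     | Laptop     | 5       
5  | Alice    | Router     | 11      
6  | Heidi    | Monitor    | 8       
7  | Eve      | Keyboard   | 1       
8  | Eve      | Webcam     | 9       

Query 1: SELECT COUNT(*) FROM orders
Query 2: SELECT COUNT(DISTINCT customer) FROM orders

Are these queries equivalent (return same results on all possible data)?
No, not equivalent

Query 1 returns: [(8,)]
Query 2 returns: [(4,)]

Reason: COUNT(*) counts rows, COUNT(DISTINCT customer) counts unique customers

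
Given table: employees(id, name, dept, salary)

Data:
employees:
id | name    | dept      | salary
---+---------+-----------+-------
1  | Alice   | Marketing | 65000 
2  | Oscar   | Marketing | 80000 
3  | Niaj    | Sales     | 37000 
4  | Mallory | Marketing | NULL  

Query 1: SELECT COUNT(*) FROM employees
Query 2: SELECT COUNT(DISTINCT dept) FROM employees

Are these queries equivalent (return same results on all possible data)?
No, not equivalent

Query 1 returns: [(4,)]
Query 2 returns: [(2,)]

Reason: COUNT(*) counts rows, COUNT(DISTINCT dept) counts unique depts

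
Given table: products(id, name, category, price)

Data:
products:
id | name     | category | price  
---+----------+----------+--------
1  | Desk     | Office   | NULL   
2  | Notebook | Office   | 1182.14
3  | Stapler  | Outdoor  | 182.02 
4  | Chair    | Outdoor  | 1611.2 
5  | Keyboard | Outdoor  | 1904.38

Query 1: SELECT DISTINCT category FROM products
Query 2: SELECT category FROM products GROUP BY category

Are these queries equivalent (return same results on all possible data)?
Yes, equivalent

Both queries return: [('Office',), ('Outdoor',)]

Reason: Both get unique categorys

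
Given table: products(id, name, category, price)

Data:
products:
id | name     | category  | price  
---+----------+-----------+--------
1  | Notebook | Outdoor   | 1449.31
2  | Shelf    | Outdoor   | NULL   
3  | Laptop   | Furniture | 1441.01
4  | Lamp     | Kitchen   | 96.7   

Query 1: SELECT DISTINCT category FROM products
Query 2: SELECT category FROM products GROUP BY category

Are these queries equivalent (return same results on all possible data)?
Yes, equivalent

Both queries return: [('Furniture',), ('Kitchen',), ('Outdoor',)]

Reason: Both get unique categorys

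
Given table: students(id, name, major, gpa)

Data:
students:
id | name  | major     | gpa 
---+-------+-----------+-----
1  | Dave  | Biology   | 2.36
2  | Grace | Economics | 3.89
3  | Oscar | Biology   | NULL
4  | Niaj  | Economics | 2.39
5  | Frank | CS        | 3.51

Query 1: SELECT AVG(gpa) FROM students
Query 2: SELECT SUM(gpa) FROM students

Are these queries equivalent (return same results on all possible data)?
No, not equivalent

Query 1 returns: [(3.0375,)]
Query 2 returns: [(12.15,)]

Reason: AVG vs SUM give different aggregate values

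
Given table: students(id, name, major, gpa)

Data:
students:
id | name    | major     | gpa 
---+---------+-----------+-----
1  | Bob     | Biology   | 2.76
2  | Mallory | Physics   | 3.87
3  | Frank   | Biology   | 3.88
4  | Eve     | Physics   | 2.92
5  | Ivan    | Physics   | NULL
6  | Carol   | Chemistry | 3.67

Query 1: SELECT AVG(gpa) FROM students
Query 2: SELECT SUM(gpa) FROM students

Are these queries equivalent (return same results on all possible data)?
No, not equivalent

Query 1 returns: [(3.4200000000000004,)]
Query 2 returns: [(17.1,)]

Reason: AVG vs SUM give different aggregate values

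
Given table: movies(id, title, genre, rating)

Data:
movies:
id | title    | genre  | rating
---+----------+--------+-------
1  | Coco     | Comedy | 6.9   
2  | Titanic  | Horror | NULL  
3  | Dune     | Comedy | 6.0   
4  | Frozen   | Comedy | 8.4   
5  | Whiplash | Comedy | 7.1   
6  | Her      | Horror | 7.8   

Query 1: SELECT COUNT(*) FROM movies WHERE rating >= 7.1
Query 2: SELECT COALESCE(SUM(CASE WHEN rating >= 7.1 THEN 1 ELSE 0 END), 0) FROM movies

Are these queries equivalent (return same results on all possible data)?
Yes, equivalent

Both queries return: [(3,)]

Reason: COUNT with WHERE vs conditional SUM (COALESCE handles empty-table NULL)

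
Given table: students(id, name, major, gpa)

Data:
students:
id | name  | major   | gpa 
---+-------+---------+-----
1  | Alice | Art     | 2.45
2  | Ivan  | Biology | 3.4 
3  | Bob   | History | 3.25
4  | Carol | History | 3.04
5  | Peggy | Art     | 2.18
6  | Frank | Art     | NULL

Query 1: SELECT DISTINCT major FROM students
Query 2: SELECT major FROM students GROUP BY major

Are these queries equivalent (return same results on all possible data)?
Yes, equivalent

Both queries return: [('Art',), ('Biology',), ('History',)]

Reason: Both get unique majors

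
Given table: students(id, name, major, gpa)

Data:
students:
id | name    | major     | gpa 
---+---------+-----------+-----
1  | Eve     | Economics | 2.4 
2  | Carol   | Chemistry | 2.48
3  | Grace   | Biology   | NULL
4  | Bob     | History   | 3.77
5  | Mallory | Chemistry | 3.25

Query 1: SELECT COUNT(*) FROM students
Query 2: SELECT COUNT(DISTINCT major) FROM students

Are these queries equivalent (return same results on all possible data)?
No, not equivalent

Query 1 returns: [(5,)]
Query 2 returns: [(4,)]

Reason: COUNT(*) counts rows, COUNT(DISTINCT major) counts unique majors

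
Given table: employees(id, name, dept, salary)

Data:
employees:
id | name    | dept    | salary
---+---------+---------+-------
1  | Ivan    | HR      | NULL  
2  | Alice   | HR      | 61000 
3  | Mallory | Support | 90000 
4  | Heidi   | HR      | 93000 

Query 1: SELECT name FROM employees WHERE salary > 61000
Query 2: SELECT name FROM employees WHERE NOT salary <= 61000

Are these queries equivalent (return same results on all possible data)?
Yes, equivalent

Both queries return: [('Heidi',), ('Mallory',)]

Reason: Both filter salary > 61000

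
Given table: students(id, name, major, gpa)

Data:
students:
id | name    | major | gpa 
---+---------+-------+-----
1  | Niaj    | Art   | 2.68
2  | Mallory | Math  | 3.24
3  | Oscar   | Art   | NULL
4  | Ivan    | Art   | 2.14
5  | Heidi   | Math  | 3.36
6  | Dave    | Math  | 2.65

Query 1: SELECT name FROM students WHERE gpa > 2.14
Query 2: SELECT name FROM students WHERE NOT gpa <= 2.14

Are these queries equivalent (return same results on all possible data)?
Yes, equivalent

Both queries return: [('Dave',), ('Heidi',), ('Mallory',), ('Niaj',)]

Reason: Both filter gpa > 2.14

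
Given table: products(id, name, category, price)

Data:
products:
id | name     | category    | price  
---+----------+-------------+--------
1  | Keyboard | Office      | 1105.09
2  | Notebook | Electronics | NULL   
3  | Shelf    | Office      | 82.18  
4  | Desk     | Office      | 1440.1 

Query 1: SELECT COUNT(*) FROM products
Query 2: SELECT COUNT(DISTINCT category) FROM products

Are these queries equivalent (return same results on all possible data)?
No, not equivalent

Query 1 returns: [(4,)]
Query 2 returns: [(2,)]

Reason: COUNT(*) counts rows, COUNT(DISTINCT category) counts unique categorys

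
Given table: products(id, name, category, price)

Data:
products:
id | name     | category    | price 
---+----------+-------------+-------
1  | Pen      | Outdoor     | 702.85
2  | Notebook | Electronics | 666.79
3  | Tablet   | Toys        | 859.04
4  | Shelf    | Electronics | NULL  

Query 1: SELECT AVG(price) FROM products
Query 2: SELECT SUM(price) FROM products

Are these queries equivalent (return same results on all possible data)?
No, not equivalent

Query 1 returns: [(742.8933333333333,)]
Query 2 returns: [(2228.68,)]

Reason: AVG vs SUM give different aggregate values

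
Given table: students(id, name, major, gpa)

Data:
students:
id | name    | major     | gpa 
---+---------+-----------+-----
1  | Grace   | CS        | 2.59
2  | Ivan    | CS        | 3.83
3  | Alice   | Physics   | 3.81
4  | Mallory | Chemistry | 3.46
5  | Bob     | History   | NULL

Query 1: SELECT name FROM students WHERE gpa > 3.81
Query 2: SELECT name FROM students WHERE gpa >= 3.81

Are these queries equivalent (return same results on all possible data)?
No, not equivalent

Query 1 returns: [('Ivan',)]
Query 2 returns: [('Ivan',), ('Alice',)]

Reason: > vs >= gives different results when gpa = 3.81 exists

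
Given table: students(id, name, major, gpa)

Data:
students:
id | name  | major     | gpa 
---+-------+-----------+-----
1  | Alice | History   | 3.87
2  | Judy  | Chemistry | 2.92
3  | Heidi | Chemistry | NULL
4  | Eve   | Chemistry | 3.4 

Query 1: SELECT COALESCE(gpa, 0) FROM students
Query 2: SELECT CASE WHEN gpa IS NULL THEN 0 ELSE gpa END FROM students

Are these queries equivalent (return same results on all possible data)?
Yes, equivalent

Both queries return: [(0,), (2.92,), (3.4,), (3.87,)]

Reason: COALESCE vs CASE for NULL handling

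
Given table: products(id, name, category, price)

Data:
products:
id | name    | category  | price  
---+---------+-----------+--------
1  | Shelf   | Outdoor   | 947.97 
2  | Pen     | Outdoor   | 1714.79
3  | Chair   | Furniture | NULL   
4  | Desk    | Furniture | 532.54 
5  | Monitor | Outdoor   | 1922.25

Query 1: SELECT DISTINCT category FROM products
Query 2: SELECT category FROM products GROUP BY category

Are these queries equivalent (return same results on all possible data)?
Yes, equivalent

Both queries return: [('Furniture',), ('Outdoor',)]

Reason: Both get unique categorys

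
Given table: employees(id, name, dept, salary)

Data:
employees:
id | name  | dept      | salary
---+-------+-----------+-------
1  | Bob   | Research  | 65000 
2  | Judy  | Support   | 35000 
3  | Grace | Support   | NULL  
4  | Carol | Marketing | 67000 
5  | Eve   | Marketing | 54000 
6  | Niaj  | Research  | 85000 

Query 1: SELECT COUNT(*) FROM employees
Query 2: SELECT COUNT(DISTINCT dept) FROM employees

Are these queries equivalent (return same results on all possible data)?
No, not equivalent

Query 1 returns: [(6,)]
Query 2 returns: [(3,)]

Reason: COUNT(*) counts rows, COUNT(DISTINCT dept) counts unique depts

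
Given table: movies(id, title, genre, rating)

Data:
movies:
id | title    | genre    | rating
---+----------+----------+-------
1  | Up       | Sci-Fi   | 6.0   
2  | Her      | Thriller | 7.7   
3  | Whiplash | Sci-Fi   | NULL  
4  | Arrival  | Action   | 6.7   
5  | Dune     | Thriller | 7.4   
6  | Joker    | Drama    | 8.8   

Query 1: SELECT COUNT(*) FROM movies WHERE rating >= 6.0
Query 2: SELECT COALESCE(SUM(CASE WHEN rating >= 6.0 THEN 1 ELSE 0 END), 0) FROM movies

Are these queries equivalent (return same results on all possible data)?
Yes, equivalent

Both queries return: [(5,)]

Reason: COUNT with WHERE vs conditional SUM (COALESCE handles empty-table NULL)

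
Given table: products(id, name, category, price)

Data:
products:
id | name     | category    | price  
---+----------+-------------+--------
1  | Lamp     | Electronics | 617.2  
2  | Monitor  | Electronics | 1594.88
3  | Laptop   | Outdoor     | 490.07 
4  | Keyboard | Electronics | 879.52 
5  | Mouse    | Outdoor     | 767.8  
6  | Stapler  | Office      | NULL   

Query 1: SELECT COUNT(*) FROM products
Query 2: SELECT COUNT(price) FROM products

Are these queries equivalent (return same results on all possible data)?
No, not equivalent

Query 1 returns: [(6,)]
Query 2 returns: [(5,)]

Reason: COUNT(*) includes NULLs, COUNT(column) excludes them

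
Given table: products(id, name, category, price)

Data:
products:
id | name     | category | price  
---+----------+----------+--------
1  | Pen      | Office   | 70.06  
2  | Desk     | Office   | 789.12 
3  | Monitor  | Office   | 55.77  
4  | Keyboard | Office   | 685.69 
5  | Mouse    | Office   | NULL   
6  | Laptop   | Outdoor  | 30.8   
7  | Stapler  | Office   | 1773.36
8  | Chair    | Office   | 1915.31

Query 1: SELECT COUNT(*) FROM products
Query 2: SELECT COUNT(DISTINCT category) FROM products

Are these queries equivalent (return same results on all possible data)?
No, not equivalent

Query 1 returns: [(8,)]
Query 2 returns: [(2,)]

Reason: COUNT(*) counts rows, COUNT(DISTINCT category) counts unique categorys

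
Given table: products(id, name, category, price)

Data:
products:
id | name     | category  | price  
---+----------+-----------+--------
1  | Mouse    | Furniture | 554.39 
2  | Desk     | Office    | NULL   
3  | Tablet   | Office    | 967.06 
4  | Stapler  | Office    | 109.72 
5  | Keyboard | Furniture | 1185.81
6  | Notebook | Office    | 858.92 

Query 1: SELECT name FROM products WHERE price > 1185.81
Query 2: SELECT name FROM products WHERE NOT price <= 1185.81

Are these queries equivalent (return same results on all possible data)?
Yes, equivalent

Both queries return: []

Reason: Both filter price > 1185.81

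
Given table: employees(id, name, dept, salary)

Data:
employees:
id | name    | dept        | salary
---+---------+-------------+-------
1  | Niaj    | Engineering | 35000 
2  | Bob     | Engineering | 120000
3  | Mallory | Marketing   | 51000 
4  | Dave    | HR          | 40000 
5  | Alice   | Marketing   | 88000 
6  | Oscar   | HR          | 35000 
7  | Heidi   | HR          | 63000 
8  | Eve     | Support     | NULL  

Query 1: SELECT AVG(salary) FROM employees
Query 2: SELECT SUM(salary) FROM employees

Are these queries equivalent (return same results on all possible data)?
No, not equivalent

Query 1 returns: [(61714.28571428572,)]
Query 2 returns: [(432000,)]

Reason: AVG vs SUM give different aggregate values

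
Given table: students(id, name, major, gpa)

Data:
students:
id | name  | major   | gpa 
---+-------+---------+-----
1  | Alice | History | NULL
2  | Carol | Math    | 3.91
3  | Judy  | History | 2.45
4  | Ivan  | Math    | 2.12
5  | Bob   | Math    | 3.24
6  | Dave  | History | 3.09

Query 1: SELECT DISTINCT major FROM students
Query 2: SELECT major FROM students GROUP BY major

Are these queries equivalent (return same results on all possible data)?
Yes, equivalent

Both queries return: [('History',), ('Math',)]

Reason: Both get unique majors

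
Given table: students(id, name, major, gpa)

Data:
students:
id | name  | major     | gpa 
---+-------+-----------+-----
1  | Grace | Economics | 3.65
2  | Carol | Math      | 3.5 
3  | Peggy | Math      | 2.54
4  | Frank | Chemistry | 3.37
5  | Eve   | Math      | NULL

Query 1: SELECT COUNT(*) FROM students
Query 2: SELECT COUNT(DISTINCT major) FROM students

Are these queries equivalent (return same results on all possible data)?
No, not equivalent

Query 1 returns: [(5,)]
Query 2 returns: [(3,)]

Reason: COUNT(*) counts rows, COUNT(DISTINCT major) counts unique majors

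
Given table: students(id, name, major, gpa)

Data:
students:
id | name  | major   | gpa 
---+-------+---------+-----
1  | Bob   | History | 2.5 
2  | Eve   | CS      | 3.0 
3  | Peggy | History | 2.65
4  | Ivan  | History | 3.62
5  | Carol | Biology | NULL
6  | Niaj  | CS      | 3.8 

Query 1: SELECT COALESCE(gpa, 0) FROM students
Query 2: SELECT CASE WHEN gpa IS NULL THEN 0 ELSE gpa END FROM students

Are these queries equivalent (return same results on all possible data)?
Yes, equivalent

Both queries return: [(0,), (2.5,), (2.65,), (3.0,), (3.62,), (3.8,)]

Reason: COALESCE vs CASE for NULL handling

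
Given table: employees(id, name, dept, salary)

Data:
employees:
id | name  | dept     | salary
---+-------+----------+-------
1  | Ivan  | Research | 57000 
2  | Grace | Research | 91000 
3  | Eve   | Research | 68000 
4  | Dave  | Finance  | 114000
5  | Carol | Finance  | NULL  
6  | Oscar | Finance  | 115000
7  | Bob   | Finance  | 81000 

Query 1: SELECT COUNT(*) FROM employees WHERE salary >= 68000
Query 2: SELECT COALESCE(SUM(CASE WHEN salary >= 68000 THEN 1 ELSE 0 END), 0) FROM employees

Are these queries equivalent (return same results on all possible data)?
Yes, equivalent

Both queries return: [(5,)]

Reason: COUNT with WHERE vs conditional SUM (COALESCE handles empty-table NULL)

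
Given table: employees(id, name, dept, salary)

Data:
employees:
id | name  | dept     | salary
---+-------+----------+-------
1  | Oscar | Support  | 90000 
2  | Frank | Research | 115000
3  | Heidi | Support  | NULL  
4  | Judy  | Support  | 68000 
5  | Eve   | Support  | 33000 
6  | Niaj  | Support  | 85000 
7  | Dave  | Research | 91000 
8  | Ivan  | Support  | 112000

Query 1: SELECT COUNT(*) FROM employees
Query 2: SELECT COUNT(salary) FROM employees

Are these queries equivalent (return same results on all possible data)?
No, not equivalent

Query 1 returns: [(8,)]
Query 2 returns: [(7,)]

Reason: COUNT(*) includes NULLs, COUNT(column) excludes them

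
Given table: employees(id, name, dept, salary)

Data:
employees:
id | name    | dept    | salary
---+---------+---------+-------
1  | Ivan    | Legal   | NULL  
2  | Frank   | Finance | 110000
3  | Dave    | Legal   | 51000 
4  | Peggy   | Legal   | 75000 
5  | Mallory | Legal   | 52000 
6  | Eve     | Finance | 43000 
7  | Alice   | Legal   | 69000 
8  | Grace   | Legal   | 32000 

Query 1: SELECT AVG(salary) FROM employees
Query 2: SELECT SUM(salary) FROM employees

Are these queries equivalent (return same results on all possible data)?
No, not equivalent

Query 1 returns: [(61714.28571428572,)]
Query 2 returns: [(432000,)]

Reason: AVG vs SUM give different aggregate values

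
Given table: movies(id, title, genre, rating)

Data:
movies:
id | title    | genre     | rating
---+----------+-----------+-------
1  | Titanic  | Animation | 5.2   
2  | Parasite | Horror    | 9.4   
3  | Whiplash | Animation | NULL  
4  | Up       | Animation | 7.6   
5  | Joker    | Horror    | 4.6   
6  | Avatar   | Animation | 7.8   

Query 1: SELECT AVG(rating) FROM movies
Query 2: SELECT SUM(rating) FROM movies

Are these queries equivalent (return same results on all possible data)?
No, not equivalent

Query 1 returns: [(6.92,)]
Query 2 returns: [(34.6,)]

Reason: AVG vs SUM give different aggregate values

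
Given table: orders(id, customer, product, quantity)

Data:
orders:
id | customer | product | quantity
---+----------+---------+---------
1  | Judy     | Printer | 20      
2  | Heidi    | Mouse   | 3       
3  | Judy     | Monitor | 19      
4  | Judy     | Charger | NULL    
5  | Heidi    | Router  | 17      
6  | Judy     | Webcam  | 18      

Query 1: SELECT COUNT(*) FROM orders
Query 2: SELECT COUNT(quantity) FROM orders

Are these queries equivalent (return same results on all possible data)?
No, not equivalent

Query 1 returns: [(6,)]
Query 2 returns: [(5,)]

Reason: COUNT(*) includes NULLs, COUNT(column) excludes them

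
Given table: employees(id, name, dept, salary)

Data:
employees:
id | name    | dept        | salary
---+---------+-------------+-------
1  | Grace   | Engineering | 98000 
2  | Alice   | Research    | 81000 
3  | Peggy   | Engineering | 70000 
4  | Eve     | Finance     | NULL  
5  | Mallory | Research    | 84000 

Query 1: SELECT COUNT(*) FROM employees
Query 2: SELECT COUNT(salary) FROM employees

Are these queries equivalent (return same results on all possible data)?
No, not equivalent

Query 1 returns: [(5,)]
Query 2 returns: [(4,)]

Reason: COUNT(*) includes NULLs, COUNT(column) excludes them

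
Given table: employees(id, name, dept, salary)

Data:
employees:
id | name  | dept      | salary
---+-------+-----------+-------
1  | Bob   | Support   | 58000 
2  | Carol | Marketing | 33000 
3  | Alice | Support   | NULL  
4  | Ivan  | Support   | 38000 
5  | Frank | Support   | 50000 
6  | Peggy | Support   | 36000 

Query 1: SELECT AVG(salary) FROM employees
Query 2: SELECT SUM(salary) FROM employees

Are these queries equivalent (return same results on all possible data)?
No, not equivalent

Query 1 returns: [(43000.0,)]
Query 2 returns: [(215000,)]

Reason: AVG vs SUM give different aggregate values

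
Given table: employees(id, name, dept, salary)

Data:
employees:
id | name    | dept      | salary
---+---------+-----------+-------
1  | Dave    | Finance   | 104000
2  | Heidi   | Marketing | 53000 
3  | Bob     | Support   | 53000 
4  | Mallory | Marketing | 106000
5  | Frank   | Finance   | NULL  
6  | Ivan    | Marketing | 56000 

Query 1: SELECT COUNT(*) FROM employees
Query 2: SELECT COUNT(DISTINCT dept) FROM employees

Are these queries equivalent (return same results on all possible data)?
No, not equivalent

Query 1 returns: [(6,)]
Query 2 returns: [(3,)]

Reason: COUNT(*) counts rows, COUNT(DISTINCT dept) counts unique depts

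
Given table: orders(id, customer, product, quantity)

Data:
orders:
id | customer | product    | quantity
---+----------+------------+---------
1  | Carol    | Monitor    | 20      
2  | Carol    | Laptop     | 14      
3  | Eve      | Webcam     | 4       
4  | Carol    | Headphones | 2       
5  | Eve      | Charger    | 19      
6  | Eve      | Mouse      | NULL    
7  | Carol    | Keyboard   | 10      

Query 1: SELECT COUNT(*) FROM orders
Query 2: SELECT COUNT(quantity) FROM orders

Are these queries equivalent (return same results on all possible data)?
No, not equivalent

Query 1 returns: [(7,)]
Query 2 returns: [(6,)]

Reason: COUNT(*) includes NULLs, COUNT(column) excludes them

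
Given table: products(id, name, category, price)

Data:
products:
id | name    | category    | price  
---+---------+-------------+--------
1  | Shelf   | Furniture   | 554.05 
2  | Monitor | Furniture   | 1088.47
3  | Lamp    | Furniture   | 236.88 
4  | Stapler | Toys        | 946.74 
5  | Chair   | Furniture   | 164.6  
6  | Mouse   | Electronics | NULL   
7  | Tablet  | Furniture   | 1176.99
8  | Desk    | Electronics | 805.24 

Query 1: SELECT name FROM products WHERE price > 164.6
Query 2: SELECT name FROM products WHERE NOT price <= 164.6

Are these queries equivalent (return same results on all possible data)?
Yes, equivalent

Both queries return: [('Desk',), ('Lamp',), ('Monitor',), ('Shelf',), ('Stapler',), ('Tablet',)]

Reason: Both filter price > 164.6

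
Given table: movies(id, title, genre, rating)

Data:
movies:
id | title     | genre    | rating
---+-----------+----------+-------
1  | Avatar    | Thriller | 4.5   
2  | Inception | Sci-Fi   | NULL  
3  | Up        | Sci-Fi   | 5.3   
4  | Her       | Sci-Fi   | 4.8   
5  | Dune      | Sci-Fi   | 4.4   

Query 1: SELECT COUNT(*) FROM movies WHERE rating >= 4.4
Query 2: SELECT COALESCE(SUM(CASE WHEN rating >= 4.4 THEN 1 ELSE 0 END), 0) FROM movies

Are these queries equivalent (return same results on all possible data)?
Yes, equivalent

Both queries return: [(4,)]

Reason: COUNT with WHERE vs conditional SUM (COALESCE handles empty-table NULL)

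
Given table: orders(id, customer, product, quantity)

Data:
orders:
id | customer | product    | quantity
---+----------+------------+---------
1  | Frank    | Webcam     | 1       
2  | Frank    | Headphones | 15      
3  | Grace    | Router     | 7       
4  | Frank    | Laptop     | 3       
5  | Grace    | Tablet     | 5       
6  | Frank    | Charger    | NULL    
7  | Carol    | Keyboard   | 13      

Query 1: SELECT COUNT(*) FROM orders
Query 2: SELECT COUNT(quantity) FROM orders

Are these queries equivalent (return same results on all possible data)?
No, not equivalent

Query 1 returns: [(7,)]
Query 2 returns: [(6,)]

Reason: COUNT(*) includes NULLs, COUNT(column) excludes them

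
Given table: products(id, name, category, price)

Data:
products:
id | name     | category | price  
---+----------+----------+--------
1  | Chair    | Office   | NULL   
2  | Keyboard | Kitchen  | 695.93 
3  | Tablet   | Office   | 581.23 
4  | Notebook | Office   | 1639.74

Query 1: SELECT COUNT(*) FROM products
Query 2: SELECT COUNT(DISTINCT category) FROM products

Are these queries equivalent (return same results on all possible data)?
No, not equivalent

Query 1 returns: [(4,)]
Query 2 returns: [(2,)]

Reason: COUNT(*) counts rows, COUNT(DISTINCT category) counts unique categorys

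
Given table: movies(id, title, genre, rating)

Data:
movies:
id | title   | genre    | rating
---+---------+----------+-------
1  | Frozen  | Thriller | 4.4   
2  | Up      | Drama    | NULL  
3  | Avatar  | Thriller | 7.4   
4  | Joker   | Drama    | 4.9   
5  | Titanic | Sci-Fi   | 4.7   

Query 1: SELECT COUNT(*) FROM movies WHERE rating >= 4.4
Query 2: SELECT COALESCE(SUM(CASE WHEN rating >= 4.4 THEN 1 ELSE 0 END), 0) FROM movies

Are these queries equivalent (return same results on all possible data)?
Yes, equivalent

Both queries return: [(4,)]

Reason: COUNT with WHERE vs conditional SUM (COALESCE handles empty-table NULL)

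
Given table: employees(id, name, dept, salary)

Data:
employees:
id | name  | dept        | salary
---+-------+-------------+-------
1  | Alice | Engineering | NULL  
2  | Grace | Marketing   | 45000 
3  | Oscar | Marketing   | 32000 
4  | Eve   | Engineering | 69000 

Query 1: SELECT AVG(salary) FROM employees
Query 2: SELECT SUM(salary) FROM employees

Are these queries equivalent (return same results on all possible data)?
No, not equivalent

Query 1 returns: [(48666.666666666664,)]
Query 2 returns: [(146000,)]

Reason: AVG vs SUM give different aggregate values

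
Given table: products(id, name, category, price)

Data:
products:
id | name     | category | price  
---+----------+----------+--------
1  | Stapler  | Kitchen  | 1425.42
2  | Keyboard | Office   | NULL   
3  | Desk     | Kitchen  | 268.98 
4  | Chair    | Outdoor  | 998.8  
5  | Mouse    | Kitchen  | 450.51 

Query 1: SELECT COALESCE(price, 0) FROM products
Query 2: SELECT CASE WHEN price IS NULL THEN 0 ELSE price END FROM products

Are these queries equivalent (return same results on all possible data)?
Yes, equivalent

Both queries return: [(0,), (268.98,), (450.51,), (998.8,), (1425.42,)]

Reason: COALESCE vs CASE for NULL handling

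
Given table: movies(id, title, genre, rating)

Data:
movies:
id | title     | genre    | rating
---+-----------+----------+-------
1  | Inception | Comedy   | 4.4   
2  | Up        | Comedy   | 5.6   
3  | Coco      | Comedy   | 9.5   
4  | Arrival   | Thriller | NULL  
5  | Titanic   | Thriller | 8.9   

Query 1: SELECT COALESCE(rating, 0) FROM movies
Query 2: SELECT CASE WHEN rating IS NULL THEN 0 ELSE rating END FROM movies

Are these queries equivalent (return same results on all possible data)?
Yes, equivalent

Both queries return: [(0,), (4.4,), (5.6,), (8.9,), (9.5,)]

Reason: COALESCE vs CASE for NULL handling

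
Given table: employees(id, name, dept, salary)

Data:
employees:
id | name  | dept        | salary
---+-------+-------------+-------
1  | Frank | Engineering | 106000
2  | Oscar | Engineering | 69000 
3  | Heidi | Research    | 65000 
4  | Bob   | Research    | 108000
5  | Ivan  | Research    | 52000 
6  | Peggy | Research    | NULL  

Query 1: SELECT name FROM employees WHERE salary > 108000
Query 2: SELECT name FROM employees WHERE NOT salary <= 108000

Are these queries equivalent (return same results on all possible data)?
Yes, equivalent

Both queries return: []

Reason: Both filter salary > 108000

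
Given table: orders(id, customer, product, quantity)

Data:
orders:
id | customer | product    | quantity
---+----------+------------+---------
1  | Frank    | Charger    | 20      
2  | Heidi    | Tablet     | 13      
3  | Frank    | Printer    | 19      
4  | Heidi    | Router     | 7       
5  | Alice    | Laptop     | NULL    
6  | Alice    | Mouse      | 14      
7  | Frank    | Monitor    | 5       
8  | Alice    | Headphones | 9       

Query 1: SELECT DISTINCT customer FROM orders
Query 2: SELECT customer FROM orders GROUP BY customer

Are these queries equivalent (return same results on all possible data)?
Yes, equivalent

Both queries return: [('Alice',), ('Frank',), ('Heidi',)]

Reason: Both get unique customers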